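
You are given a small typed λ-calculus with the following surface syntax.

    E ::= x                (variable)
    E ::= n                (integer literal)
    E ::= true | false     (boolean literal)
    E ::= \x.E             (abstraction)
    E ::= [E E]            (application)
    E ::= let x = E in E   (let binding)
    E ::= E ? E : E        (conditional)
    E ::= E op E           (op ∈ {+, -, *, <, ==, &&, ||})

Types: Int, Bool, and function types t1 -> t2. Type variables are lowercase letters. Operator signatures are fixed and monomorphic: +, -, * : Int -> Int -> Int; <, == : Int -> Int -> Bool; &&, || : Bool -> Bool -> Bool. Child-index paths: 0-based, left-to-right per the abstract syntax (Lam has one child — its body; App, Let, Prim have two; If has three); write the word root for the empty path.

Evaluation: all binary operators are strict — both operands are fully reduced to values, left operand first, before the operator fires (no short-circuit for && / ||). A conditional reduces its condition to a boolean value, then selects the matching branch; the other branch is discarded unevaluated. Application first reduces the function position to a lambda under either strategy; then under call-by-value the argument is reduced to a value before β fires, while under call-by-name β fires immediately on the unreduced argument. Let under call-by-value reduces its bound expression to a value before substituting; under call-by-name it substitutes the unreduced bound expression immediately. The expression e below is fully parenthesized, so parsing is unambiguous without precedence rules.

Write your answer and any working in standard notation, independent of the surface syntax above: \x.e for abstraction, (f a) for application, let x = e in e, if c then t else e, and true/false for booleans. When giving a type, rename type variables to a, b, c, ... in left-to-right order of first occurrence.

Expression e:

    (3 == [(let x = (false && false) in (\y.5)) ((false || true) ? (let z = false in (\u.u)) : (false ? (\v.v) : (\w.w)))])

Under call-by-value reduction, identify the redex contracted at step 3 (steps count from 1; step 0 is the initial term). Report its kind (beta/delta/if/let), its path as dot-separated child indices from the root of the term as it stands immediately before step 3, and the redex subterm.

Answer: delta at 1.1.0 : (false || true)

Derivation:
step 0: (3 == ((let x = (false && false) in (\y.5)) (if (false || true) then (let z = false in (\u.u)) else (if false then (\v.v) else (\w.w)))))
step 1: [delta@1.0.0] (3 == ((let x = false in (\y.5)) (if (false || true) then (let z = false in (\u.u)) else (if false then (\v.v) else (\w.w)))))
step 2: [let@1.0] (3 == ((\y.5) (if (false || true) then (let z = false in (\u.u)) else (if false then (\v.v) else (\w.w)))))
step 3: [delta@1.1.0] (3 == ((\y.5) (if true then (let z = false in (\u.u)) else (if false then (\v.v) else (\w.w)))))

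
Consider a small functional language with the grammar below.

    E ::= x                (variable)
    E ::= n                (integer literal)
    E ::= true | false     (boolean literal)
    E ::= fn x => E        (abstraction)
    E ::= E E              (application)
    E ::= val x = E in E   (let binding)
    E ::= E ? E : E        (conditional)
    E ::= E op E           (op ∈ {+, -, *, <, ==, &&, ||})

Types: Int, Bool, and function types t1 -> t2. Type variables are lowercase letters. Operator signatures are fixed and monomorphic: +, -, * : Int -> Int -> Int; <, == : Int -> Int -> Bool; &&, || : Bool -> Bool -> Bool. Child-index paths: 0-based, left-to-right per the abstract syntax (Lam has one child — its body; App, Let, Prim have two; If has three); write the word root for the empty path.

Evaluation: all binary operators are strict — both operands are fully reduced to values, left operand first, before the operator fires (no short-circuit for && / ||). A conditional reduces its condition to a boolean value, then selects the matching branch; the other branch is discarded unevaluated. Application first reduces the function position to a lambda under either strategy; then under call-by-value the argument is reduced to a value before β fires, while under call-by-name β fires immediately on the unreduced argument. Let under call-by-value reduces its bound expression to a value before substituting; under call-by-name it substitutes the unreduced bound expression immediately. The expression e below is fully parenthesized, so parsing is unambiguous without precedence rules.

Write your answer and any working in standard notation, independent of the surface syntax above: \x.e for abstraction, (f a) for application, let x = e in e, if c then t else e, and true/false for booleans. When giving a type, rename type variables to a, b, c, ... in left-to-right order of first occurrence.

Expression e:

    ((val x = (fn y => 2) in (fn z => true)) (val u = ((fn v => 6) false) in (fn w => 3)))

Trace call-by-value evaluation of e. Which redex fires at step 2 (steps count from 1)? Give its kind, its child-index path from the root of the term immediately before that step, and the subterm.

Answer: beta at 1.0 : ((\v.6) false)

Working:
step 0: ((let x = (\y.2) in (\z.true)) (let u = ((\v.6) false) in (\w.3)))
step 1: [let@0] ((\z.true) (let u = ((\v.6) false) in (\w.3)))
step 2: [beta@1.0] ((\z.true) (let u = 6 in (\w.3)))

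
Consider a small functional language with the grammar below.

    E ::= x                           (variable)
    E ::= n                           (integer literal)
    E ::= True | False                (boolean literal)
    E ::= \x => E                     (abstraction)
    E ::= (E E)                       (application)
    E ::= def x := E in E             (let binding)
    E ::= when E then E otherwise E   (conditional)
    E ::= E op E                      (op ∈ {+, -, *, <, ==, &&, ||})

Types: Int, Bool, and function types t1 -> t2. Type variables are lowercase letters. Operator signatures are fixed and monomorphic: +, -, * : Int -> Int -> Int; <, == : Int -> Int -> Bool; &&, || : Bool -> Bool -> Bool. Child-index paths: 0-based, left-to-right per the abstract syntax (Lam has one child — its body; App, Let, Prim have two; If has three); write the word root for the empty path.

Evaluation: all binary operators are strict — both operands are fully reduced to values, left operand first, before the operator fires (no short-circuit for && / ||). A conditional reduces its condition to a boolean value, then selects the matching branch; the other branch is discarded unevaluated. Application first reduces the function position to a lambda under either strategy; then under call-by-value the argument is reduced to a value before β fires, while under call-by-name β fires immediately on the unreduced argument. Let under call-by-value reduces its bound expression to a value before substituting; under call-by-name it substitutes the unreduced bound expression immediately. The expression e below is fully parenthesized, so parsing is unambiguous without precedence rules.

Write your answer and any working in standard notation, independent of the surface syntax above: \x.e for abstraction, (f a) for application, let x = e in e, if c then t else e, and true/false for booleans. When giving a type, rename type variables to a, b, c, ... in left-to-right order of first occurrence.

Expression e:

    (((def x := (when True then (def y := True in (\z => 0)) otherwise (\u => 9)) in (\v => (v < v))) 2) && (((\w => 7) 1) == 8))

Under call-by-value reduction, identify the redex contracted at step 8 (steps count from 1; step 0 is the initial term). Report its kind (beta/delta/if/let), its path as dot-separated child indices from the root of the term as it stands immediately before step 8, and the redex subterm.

Trace:
step 0: (((let x = (if true then (let y = true in (\z.0)) else (\u.9)) in (\v.(v < v))) 2) && (((\w.7) 1) == 8))
step 1: [if@0.0.0] (((let x = (let y = true in (\z.0)) in (\v.(v < v))) 2) && (((\w.7) 1) == 8))
step 2: [let@0.0.0] (((let x = (\z.0) in (\v.(v < v))) 2) && (((\w.7) 1) == 8))
step 3: [let@0.0] (((\v.(v < v)) 2) && (((\w.7) 1) == 8))
step 4: [beta@0] ((2 < 2) && (((\w.7) 1) == 8))
step 5: [delta@0] (false && (((\w.7) 1) == 8))
step 6: [beta@1.0] (false && (7 == 8))
step 7: [delta@1] (false && false)
step 8: [delta@root] false

Answer: delta at root : (false && false)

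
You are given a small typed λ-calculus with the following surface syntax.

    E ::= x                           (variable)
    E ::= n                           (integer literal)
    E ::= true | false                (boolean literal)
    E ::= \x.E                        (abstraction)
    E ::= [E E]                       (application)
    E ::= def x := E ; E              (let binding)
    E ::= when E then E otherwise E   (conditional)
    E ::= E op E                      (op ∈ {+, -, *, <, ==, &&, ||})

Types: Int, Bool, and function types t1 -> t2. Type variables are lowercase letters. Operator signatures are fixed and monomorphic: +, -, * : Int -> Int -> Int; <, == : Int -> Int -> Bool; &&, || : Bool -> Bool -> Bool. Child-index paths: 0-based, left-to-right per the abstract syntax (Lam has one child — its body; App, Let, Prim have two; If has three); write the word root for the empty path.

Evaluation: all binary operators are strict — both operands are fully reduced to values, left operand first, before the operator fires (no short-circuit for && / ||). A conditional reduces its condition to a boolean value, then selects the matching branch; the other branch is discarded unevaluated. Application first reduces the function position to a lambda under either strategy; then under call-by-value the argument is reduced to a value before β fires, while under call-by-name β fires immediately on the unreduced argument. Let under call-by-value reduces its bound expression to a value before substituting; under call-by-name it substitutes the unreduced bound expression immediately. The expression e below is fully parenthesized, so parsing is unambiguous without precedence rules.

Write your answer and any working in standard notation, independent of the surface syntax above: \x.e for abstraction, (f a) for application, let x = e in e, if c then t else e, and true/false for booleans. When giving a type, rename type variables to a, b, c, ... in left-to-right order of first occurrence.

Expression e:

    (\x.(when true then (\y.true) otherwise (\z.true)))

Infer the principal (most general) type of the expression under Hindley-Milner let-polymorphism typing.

Answer: a -> b -> Bool

Trace:
  unify Bool ~ Bool
\y._ : b -> Bool
\z._ : c -> Bool
  unify b -> Bool ~ c -> Bool
  unify b ~ c
  unify Bool ~ Bool
\x._ : a -> c -> Bool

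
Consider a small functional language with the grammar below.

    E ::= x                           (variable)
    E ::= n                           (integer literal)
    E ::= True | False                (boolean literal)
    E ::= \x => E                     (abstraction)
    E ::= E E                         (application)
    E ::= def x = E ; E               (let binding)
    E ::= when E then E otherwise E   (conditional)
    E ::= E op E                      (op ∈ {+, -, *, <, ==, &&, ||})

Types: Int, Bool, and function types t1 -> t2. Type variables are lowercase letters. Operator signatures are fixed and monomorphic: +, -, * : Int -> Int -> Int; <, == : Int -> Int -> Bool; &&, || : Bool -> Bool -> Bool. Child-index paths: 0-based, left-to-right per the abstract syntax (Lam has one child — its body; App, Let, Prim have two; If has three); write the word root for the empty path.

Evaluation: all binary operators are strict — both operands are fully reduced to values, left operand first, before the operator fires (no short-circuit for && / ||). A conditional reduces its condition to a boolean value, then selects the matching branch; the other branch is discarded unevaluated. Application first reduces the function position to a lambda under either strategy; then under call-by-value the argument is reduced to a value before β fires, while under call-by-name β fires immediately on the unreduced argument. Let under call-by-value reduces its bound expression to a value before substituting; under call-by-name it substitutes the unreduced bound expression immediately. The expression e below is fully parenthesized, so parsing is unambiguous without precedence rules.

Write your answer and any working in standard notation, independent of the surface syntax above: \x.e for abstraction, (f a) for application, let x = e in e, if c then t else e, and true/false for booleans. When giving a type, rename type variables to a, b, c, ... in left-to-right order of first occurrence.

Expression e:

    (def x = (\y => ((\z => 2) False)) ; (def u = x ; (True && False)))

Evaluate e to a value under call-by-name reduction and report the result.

Answer: false

Derivation:
step 0: (let x = (\y.((\z.2) false)) in (let u = x in (true && false)))
step 1: [let@root] (let u = (\y.((\z.2) false)) in (true && false))
step 2: [let@root] (true && false)
step 3: [delta@root] false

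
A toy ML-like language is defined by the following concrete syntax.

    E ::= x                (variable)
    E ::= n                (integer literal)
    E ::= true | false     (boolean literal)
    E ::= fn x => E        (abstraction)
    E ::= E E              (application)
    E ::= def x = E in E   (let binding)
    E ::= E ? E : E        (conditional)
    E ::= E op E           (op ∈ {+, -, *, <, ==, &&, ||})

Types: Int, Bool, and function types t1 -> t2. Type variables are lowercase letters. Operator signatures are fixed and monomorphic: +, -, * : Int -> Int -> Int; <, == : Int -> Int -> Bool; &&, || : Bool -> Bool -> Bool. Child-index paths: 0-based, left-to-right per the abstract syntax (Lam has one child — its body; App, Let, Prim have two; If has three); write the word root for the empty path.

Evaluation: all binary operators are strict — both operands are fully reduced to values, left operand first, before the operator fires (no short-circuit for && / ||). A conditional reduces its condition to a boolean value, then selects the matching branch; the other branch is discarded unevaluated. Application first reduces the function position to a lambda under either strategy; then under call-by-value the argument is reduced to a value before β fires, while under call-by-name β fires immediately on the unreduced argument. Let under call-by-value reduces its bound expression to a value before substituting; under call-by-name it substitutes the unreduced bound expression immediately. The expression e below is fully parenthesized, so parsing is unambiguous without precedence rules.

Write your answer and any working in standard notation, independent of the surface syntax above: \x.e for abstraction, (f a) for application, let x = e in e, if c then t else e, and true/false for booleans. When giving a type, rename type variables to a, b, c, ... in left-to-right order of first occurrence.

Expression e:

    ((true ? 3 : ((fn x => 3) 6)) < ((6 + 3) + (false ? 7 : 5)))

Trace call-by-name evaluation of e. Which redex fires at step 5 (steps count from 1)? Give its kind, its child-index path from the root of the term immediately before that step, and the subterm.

Trace:
step 0: ((if true then 3 else ((\x.3) 6)) < ((6 + 3) + (if false then 7 else 5)))
step 1: [if@0] (3 < ((6 + 3) + (if false then 7 else 5)))
step 2: [delta@1.0] (3 < (9 + (if false then 7 else 5)))
step 3: [if@1.1] (3 < (9 + 5))
step 4: [delta@1] (3 < 14)
step 5: [delta@root] true

Answer: delta at root : (3 < 14)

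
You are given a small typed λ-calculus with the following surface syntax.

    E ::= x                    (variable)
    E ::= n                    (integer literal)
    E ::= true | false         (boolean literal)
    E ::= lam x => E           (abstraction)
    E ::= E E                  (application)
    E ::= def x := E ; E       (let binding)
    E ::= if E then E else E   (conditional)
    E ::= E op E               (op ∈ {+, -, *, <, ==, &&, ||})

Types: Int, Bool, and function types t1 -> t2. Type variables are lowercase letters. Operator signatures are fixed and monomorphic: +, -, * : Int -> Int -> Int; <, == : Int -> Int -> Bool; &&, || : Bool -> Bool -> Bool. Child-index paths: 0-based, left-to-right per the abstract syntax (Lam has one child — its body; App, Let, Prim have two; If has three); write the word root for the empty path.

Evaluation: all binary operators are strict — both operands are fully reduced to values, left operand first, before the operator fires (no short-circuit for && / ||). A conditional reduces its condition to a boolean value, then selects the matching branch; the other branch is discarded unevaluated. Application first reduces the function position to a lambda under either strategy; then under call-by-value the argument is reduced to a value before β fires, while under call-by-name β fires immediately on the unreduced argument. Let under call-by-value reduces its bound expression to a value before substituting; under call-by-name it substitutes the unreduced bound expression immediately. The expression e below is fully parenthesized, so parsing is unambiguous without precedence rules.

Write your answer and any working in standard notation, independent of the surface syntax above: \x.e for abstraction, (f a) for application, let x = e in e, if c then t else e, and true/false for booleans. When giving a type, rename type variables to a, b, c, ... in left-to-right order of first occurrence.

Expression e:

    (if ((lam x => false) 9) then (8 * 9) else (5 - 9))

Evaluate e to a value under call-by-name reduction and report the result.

Derivation:
step 0: (if ((\x.false) 9) then (8 * 9) else (5 - 9))
step 1: [beta@0] (if false then (8 * 9) else (5 - 9))
step 2: [if@root] (5 - 9)
step 3: [delta@root] -4

Answer: -4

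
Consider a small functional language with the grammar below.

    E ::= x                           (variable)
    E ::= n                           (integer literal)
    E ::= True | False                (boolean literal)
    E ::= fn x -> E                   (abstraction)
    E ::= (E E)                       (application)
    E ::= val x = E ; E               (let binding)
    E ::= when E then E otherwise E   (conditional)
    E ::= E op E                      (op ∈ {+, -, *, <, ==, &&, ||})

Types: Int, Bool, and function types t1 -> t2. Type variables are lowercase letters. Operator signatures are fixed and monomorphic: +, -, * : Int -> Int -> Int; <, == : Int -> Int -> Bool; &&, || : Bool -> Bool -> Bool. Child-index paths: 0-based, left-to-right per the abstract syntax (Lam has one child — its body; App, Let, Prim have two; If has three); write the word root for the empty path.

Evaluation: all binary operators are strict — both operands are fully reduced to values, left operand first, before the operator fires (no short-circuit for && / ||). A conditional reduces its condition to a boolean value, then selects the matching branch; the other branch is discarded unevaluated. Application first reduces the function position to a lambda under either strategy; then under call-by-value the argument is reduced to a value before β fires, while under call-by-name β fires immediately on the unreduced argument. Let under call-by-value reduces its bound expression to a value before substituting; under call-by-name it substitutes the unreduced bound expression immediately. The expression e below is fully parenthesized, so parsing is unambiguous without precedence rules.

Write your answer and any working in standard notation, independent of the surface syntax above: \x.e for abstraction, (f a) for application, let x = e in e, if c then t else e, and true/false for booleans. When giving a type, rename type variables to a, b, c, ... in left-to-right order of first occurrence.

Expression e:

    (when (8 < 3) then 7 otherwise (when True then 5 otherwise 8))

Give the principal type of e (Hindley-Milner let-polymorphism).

Derivation:
  unify Int ~ Int
  unify Int ~ Int
  unify Bool ~ Bool
  unify Bool ~ Bool
  unify Int ~ Int
  unify Int ~ Int

Answer: Int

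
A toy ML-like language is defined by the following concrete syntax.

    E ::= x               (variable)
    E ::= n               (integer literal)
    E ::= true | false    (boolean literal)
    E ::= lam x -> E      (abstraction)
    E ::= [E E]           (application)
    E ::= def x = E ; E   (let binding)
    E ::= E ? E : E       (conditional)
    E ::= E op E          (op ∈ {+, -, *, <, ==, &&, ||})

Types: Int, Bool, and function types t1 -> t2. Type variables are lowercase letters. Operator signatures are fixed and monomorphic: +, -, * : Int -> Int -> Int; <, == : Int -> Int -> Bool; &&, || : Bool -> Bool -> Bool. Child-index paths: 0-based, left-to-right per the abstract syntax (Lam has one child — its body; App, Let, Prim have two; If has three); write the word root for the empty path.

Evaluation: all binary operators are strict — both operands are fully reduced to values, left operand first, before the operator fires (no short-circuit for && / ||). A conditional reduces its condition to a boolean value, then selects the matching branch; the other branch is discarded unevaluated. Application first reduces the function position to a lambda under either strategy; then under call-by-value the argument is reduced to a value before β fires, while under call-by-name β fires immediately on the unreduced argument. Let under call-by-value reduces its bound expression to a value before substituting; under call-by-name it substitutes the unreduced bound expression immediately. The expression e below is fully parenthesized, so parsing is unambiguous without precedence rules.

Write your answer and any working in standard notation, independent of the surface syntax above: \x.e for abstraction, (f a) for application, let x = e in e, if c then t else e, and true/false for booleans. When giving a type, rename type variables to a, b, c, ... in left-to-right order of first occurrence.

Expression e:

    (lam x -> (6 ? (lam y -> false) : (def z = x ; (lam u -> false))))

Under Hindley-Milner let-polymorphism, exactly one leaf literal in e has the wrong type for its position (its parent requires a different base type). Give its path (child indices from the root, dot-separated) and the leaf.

Derivation:
  unify Int ~ Bool
  FAIL: mismatch Int ~ Bool

Answer: 0.0 : 6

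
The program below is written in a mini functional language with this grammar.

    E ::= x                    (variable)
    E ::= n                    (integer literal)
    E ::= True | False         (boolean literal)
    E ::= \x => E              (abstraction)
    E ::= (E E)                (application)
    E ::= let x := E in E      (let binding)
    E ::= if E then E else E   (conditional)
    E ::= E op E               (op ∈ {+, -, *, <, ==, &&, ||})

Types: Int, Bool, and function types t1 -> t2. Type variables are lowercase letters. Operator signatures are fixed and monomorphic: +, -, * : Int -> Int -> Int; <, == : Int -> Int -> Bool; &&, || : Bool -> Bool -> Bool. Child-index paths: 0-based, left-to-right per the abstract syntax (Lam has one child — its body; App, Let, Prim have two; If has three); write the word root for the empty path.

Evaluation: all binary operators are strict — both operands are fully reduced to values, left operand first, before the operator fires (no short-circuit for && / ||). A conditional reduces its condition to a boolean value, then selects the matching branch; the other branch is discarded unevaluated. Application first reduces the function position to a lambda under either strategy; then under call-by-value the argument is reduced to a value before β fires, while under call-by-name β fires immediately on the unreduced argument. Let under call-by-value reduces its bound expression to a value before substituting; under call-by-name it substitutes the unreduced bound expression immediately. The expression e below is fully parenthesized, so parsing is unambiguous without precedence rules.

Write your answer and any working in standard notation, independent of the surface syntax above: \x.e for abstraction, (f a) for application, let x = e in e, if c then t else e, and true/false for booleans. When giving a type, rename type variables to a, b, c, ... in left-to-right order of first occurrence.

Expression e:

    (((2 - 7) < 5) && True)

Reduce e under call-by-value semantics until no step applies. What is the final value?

Answer: true

Trace:
step 0: (((2 - 7) < 5) && true)
step 1: [delta@0.0] ((-5 < 5) && true)
step 2: [delta@0] (true && true)
step 3: [delta@root] true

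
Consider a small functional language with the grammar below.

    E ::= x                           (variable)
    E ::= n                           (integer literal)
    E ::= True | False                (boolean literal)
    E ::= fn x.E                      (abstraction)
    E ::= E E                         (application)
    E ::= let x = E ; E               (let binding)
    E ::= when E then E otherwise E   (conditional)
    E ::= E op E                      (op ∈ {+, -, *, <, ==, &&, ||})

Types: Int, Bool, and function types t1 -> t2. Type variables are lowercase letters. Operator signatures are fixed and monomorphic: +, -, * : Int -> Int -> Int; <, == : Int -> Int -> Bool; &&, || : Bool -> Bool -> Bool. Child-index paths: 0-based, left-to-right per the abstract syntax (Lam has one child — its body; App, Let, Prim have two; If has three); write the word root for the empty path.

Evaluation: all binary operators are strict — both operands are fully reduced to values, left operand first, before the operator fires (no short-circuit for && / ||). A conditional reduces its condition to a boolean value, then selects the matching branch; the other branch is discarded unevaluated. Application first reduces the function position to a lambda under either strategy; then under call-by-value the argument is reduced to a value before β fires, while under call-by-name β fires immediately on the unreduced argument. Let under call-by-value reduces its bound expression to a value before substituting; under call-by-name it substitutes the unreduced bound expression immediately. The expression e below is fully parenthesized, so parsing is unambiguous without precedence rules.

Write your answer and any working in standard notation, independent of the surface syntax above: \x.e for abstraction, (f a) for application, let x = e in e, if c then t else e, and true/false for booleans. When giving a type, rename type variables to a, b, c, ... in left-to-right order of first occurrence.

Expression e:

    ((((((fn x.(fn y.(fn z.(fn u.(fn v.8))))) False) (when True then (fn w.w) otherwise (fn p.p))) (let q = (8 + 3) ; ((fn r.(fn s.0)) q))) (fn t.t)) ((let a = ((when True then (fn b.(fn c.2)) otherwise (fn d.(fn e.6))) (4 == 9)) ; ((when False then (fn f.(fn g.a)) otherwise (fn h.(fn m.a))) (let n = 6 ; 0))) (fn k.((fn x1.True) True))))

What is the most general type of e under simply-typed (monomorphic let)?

Answer: Int

Trace:
\v._ : e -> Int
\u._ : d -> e -> Int
\z._ : c -> d -> e -> Int
\y._ : b -> c -> d -> e -> Int
\x._ : a -> b -> c -> d -> e -> Int
  unify a -> b -> c -> d -> e -> Int ~ Bool -> f
  unify a ~ Bool
  unify b -> c -> d -> e -> Int ~ f
_ _ : b -> c -> d -> e -> Int
  unify Bool ~ Bool
w : g
\w._ : g -> g
p : h
\p._ : h -> h
  unify g -> g ~ h -> h
  unify g ~ h
  unify h ~ h
  unify b -> c -> d -> e -> Int ~ (h -> h) -> i
  unify b ~ h -> h
  unify c -> d -> e -> Int ~ i
_ _ : c -> d -> e -> Int
  unify Int ~ Int
  unify Int ~ Int
let q : Int
\s._ : k -> Int
\r._ : j -> k -> Int
q : Int
  unify j -> k -> Int ~ Int -> l
  unify j ~ Int
  unify k -> Int ~ l
_ _ : k -> Int
  unify c -> d -> e -> Int ~ (k -> Int) -> m
  unify c ~ k -> Int
  unify d -> e -> Int ~ m
_ _ : d -> e -> Int
t : n
\t._ : n -> n
  unify d -> e -> Int ~ (n -> n) -> o
  unify d ~ n -> n
  unify e -> Int ~ o
_ _ : e -> Int
  unify Bool ~ Bool
\c._ : q -> Int
\b._ : p -> q -> Int
\e._ : s -> Int
\d._ : r -> s -> Int
  unify p -> q -> Int ~ r -> s -> Int
  unify p ~ r
  unify q -> Int ~ s -> Int
  unify q ~ s
  unify Int ~ Int
  unify Int ~ Int
  unify Int ~ Int
  unify r -> s -> Int ~ Bool -> t
  unify r ~ Bool
  unify s -> Int ~ t
_ _ : s -> Int
let a : s -> Int
  unify Bool ~ Bool
a : s -> Int
\g._ : v -> s -> Int
\f._ : u -> v -> s -> Int
a : s -> Int
\m._ : x -> s -> Int
\h._ : w -> x -> s -> Int
  unify u -> v -> s -> Int ~ w -> x -> s -> Int
  unify u ~ w
  unify v -> s -> Int ~ x -> s -> Int
  unify v ~ x
  unify s -> Int ~ s -> Int
  unify s ~ s
  unify Int ~ Int
let n : Int
  unify w -> x -> s -> Int ~ Int -> y
  unify w ~ Int
  unify x -> s -> Int ~ y
_ _ : x -> s -> Int
\x1._ : t26 -> Bool
  unify t26 -> Bool ~ Bool -> t27
  unify t26 ~ Bool
  unify Bool ~ t27
_ _ : Bool
\k._ : z -> Bool
  unify x -> s -> Int ~ (z -> Bool) -> t28
  unify x ~ z -> Bool
  unify s -> Int ~ t28
_ _ : s -> Int
  unify e -> Int ~ (s -> Int) -> t29
  unify e ~ s -> Int
  unify Int ~ t29
_ _ : Int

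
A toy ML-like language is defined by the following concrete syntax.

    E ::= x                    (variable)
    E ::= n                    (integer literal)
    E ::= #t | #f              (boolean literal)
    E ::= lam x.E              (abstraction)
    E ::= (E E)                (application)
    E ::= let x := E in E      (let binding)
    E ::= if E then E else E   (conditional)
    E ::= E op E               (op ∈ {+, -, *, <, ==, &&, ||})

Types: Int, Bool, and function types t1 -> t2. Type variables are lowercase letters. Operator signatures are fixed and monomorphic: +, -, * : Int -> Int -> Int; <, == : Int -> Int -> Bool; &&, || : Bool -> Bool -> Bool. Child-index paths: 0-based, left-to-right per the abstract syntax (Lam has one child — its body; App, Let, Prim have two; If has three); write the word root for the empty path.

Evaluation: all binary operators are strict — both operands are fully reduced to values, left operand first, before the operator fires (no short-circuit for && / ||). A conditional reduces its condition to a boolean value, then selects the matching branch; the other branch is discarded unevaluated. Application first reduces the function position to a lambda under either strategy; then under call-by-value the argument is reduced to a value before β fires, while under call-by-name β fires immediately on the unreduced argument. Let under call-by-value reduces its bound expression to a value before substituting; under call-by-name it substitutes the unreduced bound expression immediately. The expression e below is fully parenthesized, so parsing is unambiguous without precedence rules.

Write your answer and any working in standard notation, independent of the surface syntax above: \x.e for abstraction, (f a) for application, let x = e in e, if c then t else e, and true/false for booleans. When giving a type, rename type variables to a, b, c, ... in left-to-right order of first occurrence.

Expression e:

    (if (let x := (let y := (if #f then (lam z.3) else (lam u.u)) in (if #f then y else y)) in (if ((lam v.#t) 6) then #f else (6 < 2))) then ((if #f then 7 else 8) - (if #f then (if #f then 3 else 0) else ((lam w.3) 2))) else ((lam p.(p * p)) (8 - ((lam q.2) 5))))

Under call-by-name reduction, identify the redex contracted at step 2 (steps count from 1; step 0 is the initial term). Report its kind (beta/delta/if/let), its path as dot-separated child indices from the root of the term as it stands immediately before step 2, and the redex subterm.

Answer: beta at 0.0 : ((\v.true) 6)

Working:
step 0: (if (let x = (let y = (if false then (\z.3) else (\u.u)) in (if false then y else y)) in (if ((\v.true) 6) then false else (6 < 2))) then ((if false then 7 else 8) - (if false then (if false then 3 else 0) else ((\w.3) 2))) else ((\p.(p * p)) (8 - ((\q.2) 5))))
step 1: [let@0] (if (if ((\v.true) 6) then false else (6 < 2)) then ((if false then 7 else 8) - (if false then (if false then 3 else 0) else ((\w.3) 2))) else ((\p.(p * p)) (8 - ((\q.2) 5))))
step 2: [beta@0.0] (if (if true then false else (6 < 2)) then ((if false then 7 else 8) - (if false then (if false then 3 else 0) else ((\w.3) 2))) else ((\p.(p * p)) (8 - ((\q.2) 5))))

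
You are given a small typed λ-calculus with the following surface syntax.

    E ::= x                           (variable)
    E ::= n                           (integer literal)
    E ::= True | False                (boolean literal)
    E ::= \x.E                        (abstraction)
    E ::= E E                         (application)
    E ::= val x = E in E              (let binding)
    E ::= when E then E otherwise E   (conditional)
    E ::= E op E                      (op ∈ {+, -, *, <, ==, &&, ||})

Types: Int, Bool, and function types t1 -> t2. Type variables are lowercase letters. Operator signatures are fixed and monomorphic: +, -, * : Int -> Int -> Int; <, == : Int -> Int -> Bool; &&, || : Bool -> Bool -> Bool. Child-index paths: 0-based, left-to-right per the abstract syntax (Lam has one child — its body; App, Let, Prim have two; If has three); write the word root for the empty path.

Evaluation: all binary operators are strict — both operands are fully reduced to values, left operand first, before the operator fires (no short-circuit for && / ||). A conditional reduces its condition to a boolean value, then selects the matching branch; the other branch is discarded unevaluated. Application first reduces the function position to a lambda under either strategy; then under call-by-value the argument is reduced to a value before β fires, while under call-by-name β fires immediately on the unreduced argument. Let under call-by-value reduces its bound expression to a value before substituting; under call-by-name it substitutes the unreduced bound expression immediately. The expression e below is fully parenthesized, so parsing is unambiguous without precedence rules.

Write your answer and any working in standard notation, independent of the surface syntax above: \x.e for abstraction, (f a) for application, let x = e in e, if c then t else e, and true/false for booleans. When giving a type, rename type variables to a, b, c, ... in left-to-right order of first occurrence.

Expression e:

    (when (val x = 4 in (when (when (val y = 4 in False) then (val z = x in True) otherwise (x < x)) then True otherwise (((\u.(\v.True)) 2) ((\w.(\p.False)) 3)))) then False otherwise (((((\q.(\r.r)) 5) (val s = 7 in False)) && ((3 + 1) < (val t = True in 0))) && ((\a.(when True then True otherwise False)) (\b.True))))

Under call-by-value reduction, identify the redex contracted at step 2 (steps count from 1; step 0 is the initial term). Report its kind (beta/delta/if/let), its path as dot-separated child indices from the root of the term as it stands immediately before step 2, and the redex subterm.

Answer: let at 0.0.0 : (let y = 4 in false)

Working:
step 0: (if (let x = 4 in (if (if (let y = 4 in false) then (let z = x in true) else (x < x)) then true else (((\u.(\v.true)) 2) ((\w.(\p.false)) 3)))) then false else (((((\q.(\r.r)) 5) (let s = 7 in false)) && ((3 + 1) < (let t = true in 0))) && ((\a.(if true then true else false)) (\b.true))))
step 1: [let@0] (if (if (if (let y = 4 in false) then (let z = 4 in true) else (4 < 4)) then true else (((\u.(\v.true)) 2) ((\w.(\p.false)) 3))) then false else (((((\q.(\r.r)) 5) (let s = 7 in false)) && ((3 + 1) < (let t = true in 0))) && ((\a.(if true then true else false)) (\b.true))))
step 2: [let@0.0.0] (if (if (if false then (let z = 4 in true) else (4 < 4)) then true else (((\u.(\v.true)) 2) ((\w.(\p.false)) 3))) then false else (((((\q.(\r.r)) 5) (let s = 7 in false)) && ((3 + 1) < (let t = true in 0))) && ((\a.(if true then true else false)) (\b.true))))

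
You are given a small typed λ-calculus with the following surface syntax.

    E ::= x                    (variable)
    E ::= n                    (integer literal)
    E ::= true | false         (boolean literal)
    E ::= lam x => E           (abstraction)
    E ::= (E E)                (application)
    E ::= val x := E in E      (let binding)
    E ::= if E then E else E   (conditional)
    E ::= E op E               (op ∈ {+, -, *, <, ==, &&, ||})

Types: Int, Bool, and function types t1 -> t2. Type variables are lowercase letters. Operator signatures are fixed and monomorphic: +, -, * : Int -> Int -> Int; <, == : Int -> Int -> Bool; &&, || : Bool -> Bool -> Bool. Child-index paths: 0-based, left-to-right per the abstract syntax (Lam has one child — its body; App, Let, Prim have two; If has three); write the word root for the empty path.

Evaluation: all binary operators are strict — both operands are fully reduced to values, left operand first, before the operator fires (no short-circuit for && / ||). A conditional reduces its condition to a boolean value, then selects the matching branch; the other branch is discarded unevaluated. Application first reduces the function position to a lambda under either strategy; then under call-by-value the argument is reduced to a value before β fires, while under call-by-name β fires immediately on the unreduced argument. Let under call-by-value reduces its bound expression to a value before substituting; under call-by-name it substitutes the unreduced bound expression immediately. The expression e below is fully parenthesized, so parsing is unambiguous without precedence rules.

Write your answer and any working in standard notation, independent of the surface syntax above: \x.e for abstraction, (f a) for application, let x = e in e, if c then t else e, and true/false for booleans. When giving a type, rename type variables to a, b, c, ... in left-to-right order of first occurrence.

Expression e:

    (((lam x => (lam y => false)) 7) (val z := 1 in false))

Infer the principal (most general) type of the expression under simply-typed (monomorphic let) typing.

Answer: Bool

Derivation:
\y._ : b -> Bool
\x._ : a -> b -> Bool
  unify a -> b -> Bool ~ Int -> c
  unify a ~ Int
  unify b -> Bool ~ c
_ _ : b -> Bool
let z : Int
  unify b -> Bool ~ Bool -> d
  unify b ~ Bool
  unify Bool ~ d
_ _ : Bool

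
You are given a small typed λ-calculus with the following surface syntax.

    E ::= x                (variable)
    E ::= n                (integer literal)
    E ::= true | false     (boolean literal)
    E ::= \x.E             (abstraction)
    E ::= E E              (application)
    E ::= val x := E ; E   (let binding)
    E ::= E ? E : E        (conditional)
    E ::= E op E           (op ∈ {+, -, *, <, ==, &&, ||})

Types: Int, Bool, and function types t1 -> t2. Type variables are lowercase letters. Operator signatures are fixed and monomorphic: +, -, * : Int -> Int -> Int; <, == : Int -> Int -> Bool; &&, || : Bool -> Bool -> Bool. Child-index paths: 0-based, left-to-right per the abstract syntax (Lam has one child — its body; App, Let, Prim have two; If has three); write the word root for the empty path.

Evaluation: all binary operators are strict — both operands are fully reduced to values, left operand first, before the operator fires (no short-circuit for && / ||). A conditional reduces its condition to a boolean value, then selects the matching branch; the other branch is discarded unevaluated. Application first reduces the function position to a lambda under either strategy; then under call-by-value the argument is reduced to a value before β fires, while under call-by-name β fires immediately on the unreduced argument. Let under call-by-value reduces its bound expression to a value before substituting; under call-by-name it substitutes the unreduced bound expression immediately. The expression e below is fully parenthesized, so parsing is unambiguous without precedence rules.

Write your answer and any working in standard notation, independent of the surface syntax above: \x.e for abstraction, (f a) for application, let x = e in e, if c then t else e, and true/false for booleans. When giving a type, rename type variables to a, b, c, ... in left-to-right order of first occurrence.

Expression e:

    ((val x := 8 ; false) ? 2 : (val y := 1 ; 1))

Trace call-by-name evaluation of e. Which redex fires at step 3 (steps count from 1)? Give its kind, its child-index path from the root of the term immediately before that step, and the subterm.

Working:
step 0: (if (let x = 8 in false) then 2 else (let y = 1 in 1))
step 1: [let@0] (if false then 2 else (let y = 1 in 1))
step 2: [if@root] (let y = 1 in 1)
step 3: [let@root] 1

Answer: let at root : (let y = 1 in 1)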